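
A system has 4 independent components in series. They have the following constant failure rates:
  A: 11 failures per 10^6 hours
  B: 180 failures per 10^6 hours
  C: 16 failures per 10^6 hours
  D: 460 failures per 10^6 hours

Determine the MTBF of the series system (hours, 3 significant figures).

Series of exponential components: λ_sys = Σ λ_i
λ_sys = 0.000011 + 0.00018 + 0.000016 + 0.00046 = 6.6700e-04 /h
MTBF = 1 / λ_sys = 1500 h

1500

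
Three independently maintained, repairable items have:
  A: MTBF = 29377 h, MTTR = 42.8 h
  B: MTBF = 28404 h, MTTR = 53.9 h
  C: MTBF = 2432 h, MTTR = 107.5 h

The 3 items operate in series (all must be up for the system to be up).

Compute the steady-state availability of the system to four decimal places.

0.9545

A(A) = MTBF/(MTBF+MTTR) = 29377/(29377+42.8) = 0.998545
A(B) = MTBF/(MTBF+MTTR) = 28404/(28404+53.9) = 0.998106
A(C) = MTBF/(MTBF+MTTR) = 2432/(2432+107.5) = 0.957669
Series availability: 0.998545 × 0.998106 × 0.957669 = 0.9545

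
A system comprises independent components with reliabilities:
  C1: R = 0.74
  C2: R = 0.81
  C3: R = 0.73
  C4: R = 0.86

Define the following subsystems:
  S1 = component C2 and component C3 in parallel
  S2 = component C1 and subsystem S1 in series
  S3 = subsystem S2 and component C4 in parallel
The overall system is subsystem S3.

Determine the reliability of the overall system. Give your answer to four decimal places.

Parallel (C2 and C3): 1 − (1 − 0.810000)(1 − 0.730000) = 0.948700
Series (C1 and [0.948700]): 0.740000 × 0.948700 = 0.702038
Parallel ([0.702038] and C4): 1 − (1 − 0.702038)(1 − 0.860000) = 0.9583

0.9583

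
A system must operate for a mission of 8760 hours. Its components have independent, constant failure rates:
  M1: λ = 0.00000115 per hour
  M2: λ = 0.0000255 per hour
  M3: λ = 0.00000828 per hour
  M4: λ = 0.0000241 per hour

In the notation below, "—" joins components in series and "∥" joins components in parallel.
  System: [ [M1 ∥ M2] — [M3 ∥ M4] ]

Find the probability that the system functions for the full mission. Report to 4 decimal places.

R(M1) = exp(−0.00000115 × 8760) = 0.989977
R(M2) = exp(−0.0000255 × 8760) = 0.799811
R(M3) = exp(−0.00000828 × 8760) = 0.930035
R(M4) = exp(−0.0000241 × 8760) = 0.809680
Parallel (M1 and M2): 1 − (1 − 0.989977)(1 − 0.799811) = 0.997994
Parallel (M3 and M4): 1 − (1 − 0.930035)(1 − 0.809680) = 0.986684
Series ([0.997994] and [0.986684]): 0.997994 × 0.986684 = 0.9847

0.9847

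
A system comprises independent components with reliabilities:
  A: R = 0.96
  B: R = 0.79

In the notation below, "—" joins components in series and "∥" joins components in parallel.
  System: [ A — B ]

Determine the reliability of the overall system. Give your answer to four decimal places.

0.7584

Series (A and B): 0.960000 × 0.790000 = 0.7584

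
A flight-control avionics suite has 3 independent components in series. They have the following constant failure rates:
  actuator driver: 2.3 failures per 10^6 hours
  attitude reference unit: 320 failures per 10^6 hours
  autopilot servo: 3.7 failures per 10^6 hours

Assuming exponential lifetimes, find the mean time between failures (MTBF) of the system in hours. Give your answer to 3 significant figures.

Series of exponential components: λ_sys = Σ λ_i
λ_sys = 0.0000023 + 0.00032 + 0.0000037 = 3.2600e-04 /h
MTBF = 1 / λ_sys = 3070 h

3070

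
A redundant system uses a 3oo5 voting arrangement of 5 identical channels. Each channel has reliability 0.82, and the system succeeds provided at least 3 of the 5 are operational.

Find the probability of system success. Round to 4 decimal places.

R = Σ_{i=3}^{5} C(5,i) p^i (1−p)^{5−i} with p = 0.82
C(5,3)·0.82^3·0.18^2 = 0.178643
C(5,4)·0.82^4·0.18^1 = 0.406910
C(5,5)·0.82^5·0.18^0 = 0.370740
Sum = 0.9563

0.9563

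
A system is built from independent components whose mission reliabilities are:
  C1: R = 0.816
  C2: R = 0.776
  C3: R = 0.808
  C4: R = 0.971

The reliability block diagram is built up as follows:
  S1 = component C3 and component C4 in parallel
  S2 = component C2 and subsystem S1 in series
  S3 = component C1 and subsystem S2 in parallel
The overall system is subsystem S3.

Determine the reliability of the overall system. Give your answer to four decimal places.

Parallel (C3 and C4): 1 − (1 − 0.808000)(1 − 0.971000) = 0.994432
Series (C2 and [0.994432]): 0.776000 × 0.994432 = 0.771679
Parallel (C1 and [0.771679]): 1 − (1 − 0.816000)(1 − 0.771679) = 0.9580

0.9580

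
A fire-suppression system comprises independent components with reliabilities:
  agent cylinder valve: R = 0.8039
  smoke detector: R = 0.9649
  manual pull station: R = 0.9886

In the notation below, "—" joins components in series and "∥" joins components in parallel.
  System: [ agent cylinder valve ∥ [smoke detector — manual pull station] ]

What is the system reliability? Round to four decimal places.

0.9910

Series (smoke detector and manual pull station): 0.964900 × 0.988600 = 0.953900
Parallel (agent cylinder valve and [0.953900]): 1 − (1 − 0.803900)(1 − 0.953900) = 0.9910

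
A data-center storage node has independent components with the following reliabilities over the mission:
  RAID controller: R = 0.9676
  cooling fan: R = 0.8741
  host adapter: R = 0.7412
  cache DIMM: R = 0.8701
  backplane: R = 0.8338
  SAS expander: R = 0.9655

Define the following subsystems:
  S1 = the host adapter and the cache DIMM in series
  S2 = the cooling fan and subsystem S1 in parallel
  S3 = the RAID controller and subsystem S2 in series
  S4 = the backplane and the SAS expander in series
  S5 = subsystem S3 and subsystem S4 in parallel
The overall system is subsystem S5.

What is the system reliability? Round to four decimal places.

0.9852

Series (host adapter and cache DIMM): 0.741200 × 0.870100 = 0.644918
Parallel (cooling fan and [0.644918]): 1 − (1 − 0.874100)(1 − 0.644918) = 0.955295
Series (RAID controller and [0.955295]): 0.967600 × 0.955295 = 0.924343
Series (backplane and SAS expander): 0.833800 × 0.965500 = 0.805034
Parallel ([0.924343] and [0.805034]): 1 − (1 − 0.924343)(1 − 0.805034) = 0.9852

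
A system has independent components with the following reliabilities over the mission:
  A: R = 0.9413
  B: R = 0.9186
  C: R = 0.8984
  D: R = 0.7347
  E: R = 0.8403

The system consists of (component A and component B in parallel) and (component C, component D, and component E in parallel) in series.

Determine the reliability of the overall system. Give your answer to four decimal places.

0.9909

Parallel (A and B): 1 − (1 − 0.941300)(1 − 0.918600) = 0.995222
Parallel (C, D, and E): 1 − (1 − 0.898400)(1 − 0.734700)(1 − 0.840300) = 0.995695
Series ([0.995222] and [0.995695]): 0.995222 × 0.995695 = 0.9909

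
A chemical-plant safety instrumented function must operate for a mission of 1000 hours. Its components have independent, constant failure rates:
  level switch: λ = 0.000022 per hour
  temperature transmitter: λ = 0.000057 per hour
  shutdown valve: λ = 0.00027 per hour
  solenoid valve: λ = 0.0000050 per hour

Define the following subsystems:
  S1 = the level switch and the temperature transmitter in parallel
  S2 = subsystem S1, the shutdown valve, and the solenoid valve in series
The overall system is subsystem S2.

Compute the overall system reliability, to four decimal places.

0.7587

R(level switch) = exp(−0.000022 × 1000) = 0.978240
R(temperature transmitter) = exp(−0.000057 × 1000) = 0.944594
R(shutdown valve) = exp(−0.00027 × 1000) = 0.763379
R(solenoid valve) = exp(−0.0000050 × 1000) = 0.995012
Parallel (level switch and temperature transmitter): 1 − (1 − 0.978240)(1 − 0.944594) = 0.998794
Series ([0.998794], shutdown valve, and solenoid valve): 0.998794 × 0.763379 × 0.995012 = 0.7587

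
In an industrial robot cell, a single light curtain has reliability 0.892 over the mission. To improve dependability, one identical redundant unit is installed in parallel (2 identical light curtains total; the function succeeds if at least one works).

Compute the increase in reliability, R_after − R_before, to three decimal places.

0.096

R_before = 0.892
R_after = 1 − (1 − 0.892)^2 = 0.988
ΔR = 0.988 − 0.892 = 0.096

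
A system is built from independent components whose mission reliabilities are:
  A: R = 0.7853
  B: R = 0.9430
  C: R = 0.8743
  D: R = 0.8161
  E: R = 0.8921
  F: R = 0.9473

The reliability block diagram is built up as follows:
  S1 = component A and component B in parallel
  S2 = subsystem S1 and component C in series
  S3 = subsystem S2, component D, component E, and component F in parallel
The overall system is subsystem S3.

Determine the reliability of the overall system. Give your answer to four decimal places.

Parallel (A and B): 1 − (1 − 0.785300)(1 − 0.943000) = 0.987762
Series ([0.987762] and C): 0.987762 × 0.874300 = 0.863600
Parallel ([0.863600], D, E, and F): 1 − (1 − 0.863600)(1 − 0.816100)(1 − 0.892100)(1 − 0.947300) = 0.9999

0.9999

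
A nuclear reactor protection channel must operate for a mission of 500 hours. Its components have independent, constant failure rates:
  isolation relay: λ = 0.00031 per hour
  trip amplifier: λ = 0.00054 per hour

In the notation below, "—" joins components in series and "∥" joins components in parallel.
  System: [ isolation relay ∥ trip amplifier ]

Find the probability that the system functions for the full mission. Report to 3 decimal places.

R(isolation relay) = exp(−0.00031 × 500) = 0.85642
R(trip amplifier) = exp(−0.00054 × 500) = 0.76338
Parallel (isolation relay and trip amplifier): 1 − (1 − 0.85642)(1 − 0.76338) = 0.966

0.966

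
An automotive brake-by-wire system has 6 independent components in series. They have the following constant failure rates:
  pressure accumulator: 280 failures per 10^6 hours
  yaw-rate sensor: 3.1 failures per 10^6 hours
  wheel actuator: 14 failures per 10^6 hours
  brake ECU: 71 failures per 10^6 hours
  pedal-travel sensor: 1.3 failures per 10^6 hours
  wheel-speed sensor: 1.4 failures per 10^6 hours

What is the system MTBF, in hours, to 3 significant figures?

Series of exponential components: λ_sys = Σ λ_i
λ_sys = 0.00028 + 0.0000031 + 0.000014 + 0.000071 + 0.0000013 + 0.0000014 = 3.7080e-04 /h
MTBF = 1 / λ_sys = 2700 h

2700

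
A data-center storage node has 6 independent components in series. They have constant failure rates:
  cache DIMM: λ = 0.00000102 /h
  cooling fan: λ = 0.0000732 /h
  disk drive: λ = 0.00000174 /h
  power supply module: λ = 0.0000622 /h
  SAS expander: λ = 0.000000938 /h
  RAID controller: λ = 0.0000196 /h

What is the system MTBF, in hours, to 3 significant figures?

Series of exponential components: λ_sys = Σ λ_i
λ_sys = 0.00000102 + 0.0000732 + 0.00000174 + 0.0000622 + 0.000000938 + 0.0000196 = 1.5870e-04 /h
MTBF = 1 / λ_sys = 6300 h

6300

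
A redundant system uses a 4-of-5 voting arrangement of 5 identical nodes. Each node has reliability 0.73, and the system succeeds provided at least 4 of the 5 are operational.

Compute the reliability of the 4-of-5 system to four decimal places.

0.5907

R = Σ_{i=4}^{5} C(5,i) p^i (1−p)^{5−i} with p = 0.73
C(5,4)·0.73^4·0.27^1 = 0.383376
C(5,5)·0.73^5·0.27^0 = 0.207307
Sum = 0.5907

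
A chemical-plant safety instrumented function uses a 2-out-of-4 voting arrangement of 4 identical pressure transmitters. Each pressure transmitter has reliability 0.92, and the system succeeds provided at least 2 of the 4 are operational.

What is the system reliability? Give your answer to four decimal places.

0.9981

R = Σ_{i=2}^{4} C(4,i) p^i (1−p)^{4−i} with p = 0.92
C(4,2)·0.92^2·0.08^2 = 0.032502
C(4,3)·0.92^3·0.08^1 = 0.249180
C(4,4)·0.92^4·0.08^0 = 0.716393
Sum = 0.9981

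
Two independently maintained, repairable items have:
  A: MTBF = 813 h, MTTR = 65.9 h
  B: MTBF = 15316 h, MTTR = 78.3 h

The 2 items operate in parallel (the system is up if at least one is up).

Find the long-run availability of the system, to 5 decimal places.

A(A) = MTBF/(MTBF+MTTR) = 813/(813+65.9) = 0.925020
A(B) = MTBF/(MTBF+MTTR) = 15316/(15316+78.3) = 0.994914
Parallel availability: 1 − (1 − 0.925020)(1 − 0.994914) = 0.99962

0.99962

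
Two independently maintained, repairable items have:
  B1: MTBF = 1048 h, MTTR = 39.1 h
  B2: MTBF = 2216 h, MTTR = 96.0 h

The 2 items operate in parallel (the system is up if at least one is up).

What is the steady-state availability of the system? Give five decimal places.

0.99851

A(B1) = MTBF/(MTBF+MTTR) = 1048/(1048+39.1) = 0.964033
A(B2) = MTBF/(MTBF+MTTR) = 2216/(2216+96.0) = 0.958478
Parallel availability: 1 − (1 − 0.964033)(1 − 0.958478) = 0.99851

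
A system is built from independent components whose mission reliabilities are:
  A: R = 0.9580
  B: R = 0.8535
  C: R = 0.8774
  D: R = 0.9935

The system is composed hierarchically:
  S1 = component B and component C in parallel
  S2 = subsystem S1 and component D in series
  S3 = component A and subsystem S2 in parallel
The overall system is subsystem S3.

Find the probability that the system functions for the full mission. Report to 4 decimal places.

0.9990

Parallel (B and C): 1 − (1 − 0.853500)(1 − 0.877400) = 0.982039
Series ([0.982039] and D): 0.982039 × 0.993500 = 0.975656
Parallel (A and [0.975656]): 1 − (1 − 0.958000)(1 − 0.975656) = 0.9990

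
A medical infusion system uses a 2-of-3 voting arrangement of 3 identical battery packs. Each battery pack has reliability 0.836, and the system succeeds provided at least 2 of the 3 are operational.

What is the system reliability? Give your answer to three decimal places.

0.928

R = Σ_{i=2}^{3} C(3,i) p^i (1−p)^{3−i} with p = 0.836
C(3,2)·0.836^2·0.164^1 = 0.34386
C(3,3)·0.836^3·0.164^0 = 0.58428
Sum = 0.928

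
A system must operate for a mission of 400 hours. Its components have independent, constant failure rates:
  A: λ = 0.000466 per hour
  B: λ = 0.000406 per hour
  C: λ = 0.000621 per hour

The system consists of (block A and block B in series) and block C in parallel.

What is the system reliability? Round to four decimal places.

R(A) = exp(−0.000466 × 400) = 0.829942
R(B) = exp(−0.000406 × 400) = 0.850101
R(C) = exp(−0.000621 × 400) = 0.780048
Series (A and B): 0.829942 × 0.850101 = 0.705535
Parallel ([0.705535] and C): 1 − (1 − 0.705535)(1 − 0.780048) = 0.9352

0.9352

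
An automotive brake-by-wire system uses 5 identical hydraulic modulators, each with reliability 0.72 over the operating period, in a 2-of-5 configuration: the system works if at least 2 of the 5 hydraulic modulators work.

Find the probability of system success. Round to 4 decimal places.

R = Σ_{i=2}^{5} C(5,i) p^i (1−p)^{5−i} with p = 0.72
C(5,2)·0.72^2·0.28^3 = 0.113799
C(5,3)·0.72^3·0.28^2 = 0.292626
C(5,4)·0.72^4·0.28^1 = 0.376234
C(5,5)·0.72^5·0.28^0 = 0.193492
Sum = 0.9762

0.9762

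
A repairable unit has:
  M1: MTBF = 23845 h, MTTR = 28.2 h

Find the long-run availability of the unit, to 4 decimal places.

0.9988

A(M1) = MTBF/(MTBF+MTTR) = 23845/(23845+28.2) = 0.9988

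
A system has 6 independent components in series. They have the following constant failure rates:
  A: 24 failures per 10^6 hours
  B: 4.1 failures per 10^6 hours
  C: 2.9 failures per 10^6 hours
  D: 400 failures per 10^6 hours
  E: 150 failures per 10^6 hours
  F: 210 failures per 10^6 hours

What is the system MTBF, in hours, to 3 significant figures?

Series of exponential components: λ_sys = Σ λ_i
λ_sys = 0.000024 + 0.0000041 + 0.0000029 + 0.00040 + 0.00015 + 0.00021 = 7.9100e-04 /h
MTBF = 1 / λ_sys = 1260 h

1260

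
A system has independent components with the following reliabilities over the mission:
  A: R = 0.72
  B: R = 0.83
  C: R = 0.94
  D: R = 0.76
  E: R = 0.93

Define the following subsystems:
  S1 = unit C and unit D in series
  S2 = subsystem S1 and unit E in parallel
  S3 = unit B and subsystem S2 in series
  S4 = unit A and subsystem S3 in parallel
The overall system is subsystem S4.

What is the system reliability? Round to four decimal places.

Series (C and D): 0.940000 × 0.760000 = 0.714400
Parallel ([0.714400] and E): 1 − (1 − 0.714400)(1 − 0.930000) = 0.980008
Series (B and [0.980008]): 0.830000 × 0.980008 = 0.813407
Parallel (A and [0.813407]): 1 − (1 − 0.720000)(1 − 0.813407) = 0.9478

0.9478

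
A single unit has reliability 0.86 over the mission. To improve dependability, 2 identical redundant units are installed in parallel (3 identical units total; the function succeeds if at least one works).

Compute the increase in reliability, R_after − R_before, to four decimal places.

0.1373

R_before = 0.86
R_after = 1 − (1 − 0.86)^3 = 0.9973
ΔR = 0.9973 − 0.86 = 0.1373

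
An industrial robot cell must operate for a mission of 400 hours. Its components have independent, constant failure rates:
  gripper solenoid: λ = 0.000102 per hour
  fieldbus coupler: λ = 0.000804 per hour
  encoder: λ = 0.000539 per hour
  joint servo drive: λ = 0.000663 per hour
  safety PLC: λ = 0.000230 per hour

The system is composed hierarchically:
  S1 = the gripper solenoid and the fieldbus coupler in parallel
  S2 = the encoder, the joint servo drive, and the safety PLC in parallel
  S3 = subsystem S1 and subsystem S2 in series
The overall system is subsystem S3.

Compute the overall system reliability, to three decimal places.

0.985

R(gripper solenoid) = exp(−0.000102 × 400) = 0.96002
R(fieldbus coupler) = exp(−0.000804 × 400) = 0.72499
R(encoder) = exp(−0.000539 × 400) = 0.80606
R(joint servo drive) = exp(−0.000663 × 400) = 0.76705
R(safety PLC) = exp(−0.000230 × 400) = 0.91211
Parallel (gripper solenoid and fieldbus coupler): 1 − (1 − 0.96002)(1 − 0.72499) = 0.98901
Parallel (encoder, joint servo drive, and safety PLC): 1 − (1 − 0.80606)(1 − 0.76705)(1 − 0.91211) = 0.99603
Series ([0.98901] and [0.99603]): 0.98901 × 0.99603 = 0.985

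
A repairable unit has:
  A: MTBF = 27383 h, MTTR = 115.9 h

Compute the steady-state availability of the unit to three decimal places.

A(A) = MTBF/(MTBF+MTTR) = 27383/(27383+115.9) = 0.996

0.996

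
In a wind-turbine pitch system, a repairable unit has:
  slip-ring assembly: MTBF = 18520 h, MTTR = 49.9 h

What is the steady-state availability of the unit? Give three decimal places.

A(slip-ring assembly) = MTBF/(MTBF+MTTR) = 18520/(18520+49.9) = 0.997

0.997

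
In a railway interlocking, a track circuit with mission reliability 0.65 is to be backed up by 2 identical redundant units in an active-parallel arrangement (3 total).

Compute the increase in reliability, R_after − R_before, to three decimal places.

0.307

R_before = 0.65
R_after = 1 − (1 − 0.65)^3 = 0.957
ΔR = 0.957 − 0.65 = 0.307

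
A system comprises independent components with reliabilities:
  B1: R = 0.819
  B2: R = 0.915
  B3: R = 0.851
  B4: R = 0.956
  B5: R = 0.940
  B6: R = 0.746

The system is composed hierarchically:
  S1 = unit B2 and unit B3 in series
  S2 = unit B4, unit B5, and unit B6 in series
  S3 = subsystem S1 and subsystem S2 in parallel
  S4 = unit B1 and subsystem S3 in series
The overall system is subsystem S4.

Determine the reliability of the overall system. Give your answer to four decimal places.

Series (B2 and B3): 0.915000 × 0.851000 = 0.778665
Series (B4, B5, and B6): 0.956000 × 0.940000 × 0.746000 = 0.670385
Parallel ([0.778665] and [0.670385]): 1 − (1 − 0.778665)(1 − 0.670385) = 0.927045
Series (B1 and [0.927045]): 0.819000 × 0.927045 = 0.7592

0.7592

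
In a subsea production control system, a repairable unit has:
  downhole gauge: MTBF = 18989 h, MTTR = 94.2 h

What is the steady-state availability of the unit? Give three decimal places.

A(downhole gauge) = MTBF/(MTBF+MTTR) = 18989/(18989+94.2) = 0.995

0.995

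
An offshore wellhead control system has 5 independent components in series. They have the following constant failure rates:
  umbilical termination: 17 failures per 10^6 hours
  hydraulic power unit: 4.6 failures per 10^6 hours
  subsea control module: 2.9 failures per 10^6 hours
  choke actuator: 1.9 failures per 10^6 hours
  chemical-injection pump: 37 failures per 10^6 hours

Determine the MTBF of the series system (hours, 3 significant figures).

15800

Series of exponential components: λ_sys = Σ λ_i
λ_sys = 0.000017 + 0.0000046 + 0.0000029 + 0.0000019 + 0.000037 = 6.3400e-05 /h
MTBF = 1 / λ_sys = 15800 h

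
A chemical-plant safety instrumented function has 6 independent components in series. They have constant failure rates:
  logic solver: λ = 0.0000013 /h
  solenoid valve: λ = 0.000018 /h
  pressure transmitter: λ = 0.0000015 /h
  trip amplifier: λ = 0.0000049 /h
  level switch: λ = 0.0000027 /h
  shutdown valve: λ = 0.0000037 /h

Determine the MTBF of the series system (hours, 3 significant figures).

31200

Series of exponential components: λ_sys = Σ λ_i
λ_sys = 0.0000013 + 0.000018 + 0.0000015 + 0.0000049 + 0.0000027 + 0.0000037 = 3.2100e-05 /h
MTBF = 1 / λ_sys = 31200 h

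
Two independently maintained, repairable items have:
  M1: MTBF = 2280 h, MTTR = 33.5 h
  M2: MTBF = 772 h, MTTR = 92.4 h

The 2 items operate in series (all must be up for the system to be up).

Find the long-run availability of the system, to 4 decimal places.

0.8802

A(M1) = MTBF/(MTBF+MTTR) = 2280/(2280+33.5) = 0.985520
A(M2) = MTBF/(MTBF+MTTR) = 772/(772+92.4) = 0.893105
Series availability: 0.985520 × 0.893105 = 0.8802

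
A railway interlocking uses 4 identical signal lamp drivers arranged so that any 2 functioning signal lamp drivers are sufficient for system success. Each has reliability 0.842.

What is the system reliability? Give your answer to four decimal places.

0.9861

R = Σ_{i=2}^{4} C(4,i) p^i (1−p)^{4−i} with p = 0.842
C(4,2)·0.842^2·0.158^2 = 0.106191
C(4,3)·0.842^3·0.158^1 = 0.377271
C(4,4)·0.842^4·0.158^0 = 0.502630
Sum = 0.9861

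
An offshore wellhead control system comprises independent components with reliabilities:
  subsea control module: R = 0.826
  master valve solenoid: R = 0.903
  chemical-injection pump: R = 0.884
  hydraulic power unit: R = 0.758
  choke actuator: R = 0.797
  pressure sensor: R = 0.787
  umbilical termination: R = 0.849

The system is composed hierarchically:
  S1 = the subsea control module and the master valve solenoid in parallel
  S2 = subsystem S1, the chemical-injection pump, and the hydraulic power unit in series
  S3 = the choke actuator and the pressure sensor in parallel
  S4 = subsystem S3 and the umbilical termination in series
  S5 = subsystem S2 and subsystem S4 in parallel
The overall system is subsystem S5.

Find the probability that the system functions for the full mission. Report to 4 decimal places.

0.9359

Parallel (subsea control module and master valve solenoid): 1 − (1 − 0.826000)(1 − 0.903000) = 0.983122
Series ([0.983122], chemical-injection pump, and hydraulic power unit): 0.983122 × 0.884000 × 0.758000 = 0.658763
Parallel (choke actuator and pressure sensor): 1 − (1 − 0.797000)(1 − 0.787000) = 0.956761
Series ([0.956761] and umbilical termination): 0.956761 × 0.849000 = 0.812290
Parallel ([0.658763] and [0.812290]): 1 − (1 − 0.658763)(1 − 0.812290) = 0.9359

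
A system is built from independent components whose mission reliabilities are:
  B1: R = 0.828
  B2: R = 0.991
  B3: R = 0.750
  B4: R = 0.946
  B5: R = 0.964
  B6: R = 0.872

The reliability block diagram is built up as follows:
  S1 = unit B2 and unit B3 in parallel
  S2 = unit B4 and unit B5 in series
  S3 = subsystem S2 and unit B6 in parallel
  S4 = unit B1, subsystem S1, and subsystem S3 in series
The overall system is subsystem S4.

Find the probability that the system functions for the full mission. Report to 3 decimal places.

Parallel (B2 and B3): 1 − (1 − 0.99100)(1 − 0.75000) = 0.99775
Series (B4 and B5): 0.94600 × 0.96400 = 0.91194
Parallel ([0.91194] and B6): 1 − (1 − 0.91194)(1 − 0.87200) = 0.98873
Series (B1, [0.99775], and [0.98873]): 0.82800 × 0.99775 × 0.98873 = 0.817

0.817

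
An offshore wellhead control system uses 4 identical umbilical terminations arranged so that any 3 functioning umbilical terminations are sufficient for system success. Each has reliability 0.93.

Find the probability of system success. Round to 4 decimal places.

0.9733

R = Σ_{i=3}^{4} C(4,i) p^i (1−p)^{4−i} with p = 0.93
C(4,3)·0.93^3·0.07^1 = 0.225220
C(4,4)·0.93^4·0.07^0 = 0.748052
Sum = 0.9733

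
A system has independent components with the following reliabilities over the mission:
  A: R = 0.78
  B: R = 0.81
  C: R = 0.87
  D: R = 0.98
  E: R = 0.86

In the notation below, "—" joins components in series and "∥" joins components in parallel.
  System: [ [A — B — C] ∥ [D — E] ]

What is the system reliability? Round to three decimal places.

Series (A, B, and C): 0.78000 × 0.81000 × 0.87000 = 0.54967
Series (D and E): 0.98000 × 0.86000 = 0.84280
Parallel ([0.54967] and [0.84280]): 1 − (1 − 0.54967)(1 − 0.84280) = 0.929

0.929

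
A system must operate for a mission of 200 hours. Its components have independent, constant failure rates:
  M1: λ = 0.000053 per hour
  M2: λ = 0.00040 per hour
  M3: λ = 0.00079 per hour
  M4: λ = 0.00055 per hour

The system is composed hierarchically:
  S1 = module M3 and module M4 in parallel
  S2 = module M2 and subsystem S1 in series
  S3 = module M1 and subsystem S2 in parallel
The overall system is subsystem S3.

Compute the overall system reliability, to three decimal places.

0.999

R(M1) = exp(−0.000053 × 200) = 0.98946
R(M2) = exp(−0.00040 × 200) = 0.92312
R(M3) = exp(−0.00079 × 200) = 0.85385
R(M4) = exp(−0.00055 × 200) = 0.89583
Parallel (M3 and M4): 1 − (1 − 0.85385)(1 − 0.89583) = 0.98478
Series (M2 and [0.98478]): 0.92312 × 0.98478 = 0.90907
Parallel (M1 and [0.90907]): 1 − (1 − 0.98946)(1 − 0.90907) = 0.999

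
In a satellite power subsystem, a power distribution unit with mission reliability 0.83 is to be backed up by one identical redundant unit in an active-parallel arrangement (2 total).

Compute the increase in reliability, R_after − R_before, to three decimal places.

0.141

R_before = 0.83
R_after = 1 − (1 − 0.83)^2 = 0.971
ΔR = 0.971 − 0.83 = 0.141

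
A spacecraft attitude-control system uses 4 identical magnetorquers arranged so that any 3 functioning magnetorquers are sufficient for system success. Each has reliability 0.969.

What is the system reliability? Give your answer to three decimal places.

0.994

R = Σ_{i=3}^{4} C(4,i) p^i (1−p)^{4−i} with p = 0.969
C(4,3)·0.969^3·0.031^1 = 0.11282
C(4,4)·0.969^4·0.031^0 = 0.88165
Sum = 0.994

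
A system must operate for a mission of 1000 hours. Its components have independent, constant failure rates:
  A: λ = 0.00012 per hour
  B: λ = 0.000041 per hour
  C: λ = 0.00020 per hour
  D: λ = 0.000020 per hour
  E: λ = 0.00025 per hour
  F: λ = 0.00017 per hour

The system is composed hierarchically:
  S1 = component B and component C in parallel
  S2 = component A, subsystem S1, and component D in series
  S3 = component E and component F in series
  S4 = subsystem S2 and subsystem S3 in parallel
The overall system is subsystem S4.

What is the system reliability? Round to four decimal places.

0.9530

R(A) = exp(−0.00012 × 1000) = 0.886920
R(B) = exp(−0.000041 × 1000) = 0.959829
R(C) = exp(−0.00020 × 1000) = 0.818731
R(D) = exp(−0.000020 × 1000) = 0.980199
R(E) = exp(−0.00025 × 1000) = 0.778801
R(F) = exp(−0.00017 × 1000) = 0.843665
Parallel (B and C): 1 − (1 − 0.959829)(1 − 0.818731) = 0.992718
Series (A, [0.992718], and D): 0.886920 × 0.992718 × 0.980199 = 0.863027
Series (E and F): 0.778801 × 0.843665 = 0.657047
Parallel ([0.863027] and [0.657047]): 1 − (1 − 0.863027)(1 − 0.657047) = 0.9530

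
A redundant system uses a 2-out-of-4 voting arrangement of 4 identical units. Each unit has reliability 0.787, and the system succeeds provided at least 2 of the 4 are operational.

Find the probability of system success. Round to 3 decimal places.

0.968

R = Σ_{i=2}^{4} C(4,i) p^i (1−p)^{4−i} with p = 0.787
C(4,2)·0.787^2·0.213^2 = 0.16860
C(4,3)·0.787^3·0.213^1 = 0.41530
C(4,4)·0.787^4·0.213^0 = 0.38362
Sum = 0.968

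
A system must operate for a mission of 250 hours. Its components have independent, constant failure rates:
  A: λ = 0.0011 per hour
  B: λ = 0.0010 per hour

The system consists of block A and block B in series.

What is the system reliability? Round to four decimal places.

0.5916

R(A) = exp(−0.0011 × 250) = 0.759572
R(B) = exp(−0.0010 × 250) = 0.778801
Series (A and B): 0.759572 × 0.778801 = 0.5916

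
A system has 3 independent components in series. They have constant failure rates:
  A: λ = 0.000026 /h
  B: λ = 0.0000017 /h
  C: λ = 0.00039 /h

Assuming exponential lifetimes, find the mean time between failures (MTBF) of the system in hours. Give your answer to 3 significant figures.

Series of exponential components: λ_sys = Σ λ_i
λ_sys = 0.000026 + 0.0000017 + 0.00039 = 4.1770e-04 /h
MTBF = 1 / λ_sys = 2390 h

2390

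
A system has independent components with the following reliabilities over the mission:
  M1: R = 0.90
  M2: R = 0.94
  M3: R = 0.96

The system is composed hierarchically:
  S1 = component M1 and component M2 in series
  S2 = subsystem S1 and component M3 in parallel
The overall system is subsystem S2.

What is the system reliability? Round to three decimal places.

Series (M1 and M2): 0.90000 × 0.94000 = 0.84600
Parallel ([0.84600] and M3): 1 − (1 − 0.84600)(1 − 0.96000) = 0.994

0.994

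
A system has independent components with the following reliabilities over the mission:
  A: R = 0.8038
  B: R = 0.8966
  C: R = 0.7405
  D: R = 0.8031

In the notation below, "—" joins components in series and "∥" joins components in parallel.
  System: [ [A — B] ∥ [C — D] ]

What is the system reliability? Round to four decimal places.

Series (A and B): 0.803800 × 0.896600 = 0.720687
Series (C and D): 0.740500 × 0.803100 = 0.594696
Parallel ([0.720687] and [0.594696]): 1 − (1 − 0.720687)(1 − 0.594696) = 0.8868

0.8868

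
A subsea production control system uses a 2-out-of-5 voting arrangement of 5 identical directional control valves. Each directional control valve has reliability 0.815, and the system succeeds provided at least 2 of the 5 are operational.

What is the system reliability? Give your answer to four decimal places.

0.9950

R = Σ_{i=2}^{5} C(5,i) p^i (1−p)^{5−i} with p = 0.815
C(5,2)·0.815^2·0.185^3 = 0.042056
C(5,3)·0.815^3·0.185^2 = 0.185275
C(5,4)·0.815^4·0.185^1 = 0.408105
C(5,5)·0.815^5·0.185^0 = 0.359574
Sum = 0.9950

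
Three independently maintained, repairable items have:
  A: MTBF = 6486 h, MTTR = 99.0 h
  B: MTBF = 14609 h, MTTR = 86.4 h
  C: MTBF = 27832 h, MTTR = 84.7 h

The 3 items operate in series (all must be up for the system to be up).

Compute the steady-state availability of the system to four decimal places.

0.9762

A(A) = MTBF/(MTBF+MTTR) = 6486/(6486+99.0) = 0.984966
A(B) = MTBF/(MTBF+MTTR) = 14609/(14609+86.4) = 0.994121
A(C) = MTBF/(MTBF+MTTR) = 27832/(27832+84.7) = 0.996966
Series availability: 0.984966 × 0.994121 × 0.996966 = 0.9762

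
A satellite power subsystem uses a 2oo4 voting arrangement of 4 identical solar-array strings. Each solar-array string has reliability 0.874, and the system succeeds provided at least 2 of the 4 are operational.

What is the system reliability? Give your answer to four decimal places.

0.9928

R = Σ_{i=2}^{4} C(4,i) p^i (1−p)^{4−i} with p = 0.874
C(4,2)·0.874^2·0.126^2 = 0.072764
C(4,3)·0.874^3·0.126^1 = 0.336484
C(4,4)·0.874^4·0.126^0 = 0.583507
Sum = 0.9928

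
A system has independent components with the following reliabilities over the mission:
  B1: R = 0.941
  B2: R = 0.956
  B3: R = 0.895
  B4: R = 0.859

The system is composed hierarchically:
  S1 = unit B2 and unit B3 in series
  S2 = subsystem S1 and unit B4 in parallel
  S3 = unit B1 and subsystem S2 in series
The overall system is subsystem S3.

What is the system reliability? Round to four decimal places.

Series (B2 and B3): 0.956000 × 0.895000 = 0.855620
Parallel ([0.855620] and B4): 1 − (1 − 0.855620)(1 − 0.859000) = 0.979642
Series (B1 and [0.979642]): 0.941000 × 0.979642 = 0.9218

0.9218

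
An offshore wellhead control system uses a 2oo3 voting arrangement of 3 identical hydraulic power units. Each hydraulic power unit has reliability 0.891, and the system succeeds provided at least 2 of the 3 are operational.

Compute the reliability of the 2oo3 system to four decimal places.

R = Σ_{i=2}^{3} C(3,i) p^i (1−p)^{3−i} with p = 0.891
C(3,2)·0.891^2·0.109^1 = 0.259599
C(3,3)·0.891^3·0.109^0 = 0.707348
Sum = 0.9669

0.9669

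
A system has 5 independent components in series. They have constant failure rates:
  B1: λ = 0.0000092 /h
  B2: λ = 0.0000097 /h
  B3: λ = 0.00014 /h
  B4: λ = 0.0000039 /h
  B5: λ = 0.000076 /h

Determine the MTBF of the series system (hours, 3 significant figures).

4190

Series of exponential components: λ_sys = Σ λ_i
λ_sys = 0.0000092 + 0.0000097 + 0.00014 + 0.0000039 + 0.000076 = 2.3880e-04 /h
MTBF = 1 / λ_sys = 4190 h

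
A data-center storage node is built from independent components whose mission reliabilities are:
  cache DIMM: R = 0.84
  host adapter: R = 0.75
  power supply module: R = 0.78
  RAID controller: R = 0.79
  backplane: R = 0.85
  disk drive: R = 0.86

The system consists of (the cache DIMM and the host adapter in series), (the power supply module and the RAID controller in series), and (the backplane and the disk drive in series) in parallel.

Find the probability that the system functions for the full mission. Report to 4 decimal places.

Series (cache DIMM and host adapter): 0.840000 × 0.750000 = 0.630000
Series (power supply module and RAID controller): 0.780000 × 0.790000 = 0.616200
Series (backplane and disk drive): 0.850000 × 0.860000 = 0.731000
Parallel ([0.630000], [0.616200], and [0.731000]): 1 − (1 − 0.630000)(1 − 0.616200)(1 − 0.731000) = 0.9618

0.9618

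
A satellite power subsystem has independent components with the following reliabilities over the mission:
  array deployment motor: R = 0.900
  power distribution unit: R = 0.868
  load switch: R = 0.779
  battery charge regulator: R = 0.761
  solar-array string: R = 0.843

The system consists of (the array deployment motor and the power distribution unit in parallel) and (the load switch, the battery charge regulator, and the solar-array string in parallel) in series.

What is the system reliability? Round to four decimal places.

0.9786

Parallel (array deployment motor and power distribution unit): 1 − (1 − 0.900000)(1 − 0.868000) = 0.986800
Parallel (load switch, battery charge regulator, and solar-array string): 1 − (1 − 0.779000)(1 − 0.761000)(1 − 0.843000) = 0.991707
Series ([0.986800] and [0.991707]): 0.986800 × 0.991707 = 0.9786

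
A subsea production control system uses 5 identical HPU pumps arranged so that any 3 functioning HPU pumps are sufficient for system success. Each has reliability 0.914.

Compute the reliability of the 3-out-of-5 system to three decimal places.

R = Σ_{i=3}^{5} C(5,i) p^i (1−p)^{5−i} with p = 0.914
C(5,3)·0.914^3·0.086^2 = 0.05647
C(5,4)·0.914^4·0.086^1 = 0.30009
C(5,5)·0.914^5·0.086^0 = 0.63787
Sum = 0.994

0.994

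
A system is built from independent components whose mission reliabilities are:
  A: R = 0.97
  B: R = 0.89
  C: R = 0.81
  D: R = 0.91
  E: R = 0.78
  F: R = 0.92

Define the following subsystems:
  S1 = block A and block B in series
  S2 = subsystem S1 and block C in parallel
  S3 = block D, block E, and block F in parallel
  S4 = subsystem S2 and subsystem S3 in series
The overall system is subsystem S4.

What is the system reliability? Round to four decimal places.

Series (A and B): 0.970000 × 0.890000 = 0.863300
Parallel ([0.863300] and C): 1 − (1 − 0.863300)(1 − 0.810000) = 0.974027
Parallel (D, E, and F): 1 − (1 − 0.910000)(1 − 0.780000)(1 − 0.920000) = 0.998416
Series ([0.974027] and [0.998416]): 0.974027 × 0.998416 = 0.9725

0.9725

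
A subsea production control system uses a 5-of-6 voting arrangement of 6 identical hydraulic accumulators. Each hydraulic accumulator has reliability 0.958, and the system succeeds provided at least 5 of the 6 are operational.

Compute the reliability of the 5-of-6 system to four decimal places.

R = Σ_{i=5}^{6} C(6,i) p^i (1−p)^{6−i} with p = 0.958
C(6,5)·0.958^5·0.042^1 = 0.203342
C(6,6)·0.958^6·0.042^0 = 0.773024
Sum = 0.9764

0.9764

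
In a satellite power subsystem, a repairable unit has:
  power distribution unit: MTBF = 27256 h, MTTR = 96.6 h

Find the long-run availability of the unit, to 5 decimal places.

0.99647

A(power distribution unit) = MTBF/(MTBF+MTTR) = 27256/(27256+96.6) = 0.99647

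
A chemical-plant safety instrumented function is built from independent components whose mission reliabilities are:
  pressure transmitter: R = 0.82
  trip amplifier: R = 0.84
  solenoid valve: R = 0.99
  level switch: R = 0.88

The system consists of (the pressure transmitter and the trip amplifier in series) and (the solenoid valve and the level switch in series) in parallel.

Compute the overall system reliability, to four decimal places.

Series (pressure transmitter and trip amplifier): 0.820000 × 0.840000 = 0.688800
Series (solenoid valve and level switch): 0.990000 × 0.880000 = 0.871200
Parallel ([0.688800] and [0.871200]): 1 − (1 − 0.688800)(1 − 0.871200) = 0.9599

0.9599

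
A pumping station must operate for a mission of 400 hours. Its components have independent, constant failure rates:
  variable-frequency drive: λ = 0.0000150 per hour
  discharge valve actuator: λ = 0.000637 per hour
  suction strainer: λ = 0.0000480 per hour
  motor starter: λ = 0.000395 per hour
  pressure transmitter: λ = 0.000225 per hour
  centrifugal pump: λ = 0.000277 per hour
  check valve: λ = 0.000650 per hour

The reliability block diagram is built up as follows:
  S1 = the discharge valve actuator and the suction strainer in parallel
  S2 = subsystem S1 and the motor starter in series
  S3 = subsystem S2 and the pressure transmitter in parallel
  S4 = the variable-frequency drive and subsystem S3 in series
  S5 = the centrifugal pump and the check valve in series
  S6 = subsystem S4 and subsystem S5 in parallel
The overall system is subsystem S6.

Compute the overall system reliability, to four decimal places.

0.9942

R(variable-frequency drive) = exp(−0.0000150 × 400) = 0.994018
R(discharge valve actuator) = exp(−0.000637 × 400) = 0.775071
R(suction strainer) = exp(−0.0000480 × 400) = 0.980983
R(motor starter) = exp(−0.000395 × 400) = 0.853850
R(pressure transmitter) = exp(−0.000225 × 400) = 0.913931
R(centrifugal pump) = exp(−0.000277 × 400) = 0.895118
R(check valve) = exp(−0.000650 × 400) = 0.771052
Parallel (discharge valve actuator and suction strainer): 1 − (1 − 0.775071)(1 − 0.980983) = 0.995723
Series ([0.995723] and motor starter): 0.995723 × 0.853850 = 0.850198
Parallel ([0.850198] and pressure transmitter): 1 − (1 − 0.850198)(1 − 0.913931) = 0.987107
Series (variable-frequency drive and [0.987107]): 0.994018 × 0.987107 = 0.981202
Series (centrifugal pump and check valve): 0.895118 × 0.771052 = 0.690183
Parallel ([0.981202] and [0.690183]): 1 − (1 − 0.981202)(1 − 0.690183) = 0.9942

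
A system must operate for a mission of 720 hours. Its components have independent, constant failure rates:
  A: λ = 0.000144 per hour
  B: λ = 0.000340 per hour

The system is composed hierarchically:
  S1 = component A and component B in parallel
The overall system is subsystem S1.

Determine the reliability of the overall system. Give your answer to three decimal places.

0.979

R(A) = exp(−0.000144 × 720) = 0.90151
R(B) = exp(−0.000340 × 720) = 0.78286
Parallel (A and B): 1 − (1 − 0.90151)(1 − 0.78286) = 0.979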